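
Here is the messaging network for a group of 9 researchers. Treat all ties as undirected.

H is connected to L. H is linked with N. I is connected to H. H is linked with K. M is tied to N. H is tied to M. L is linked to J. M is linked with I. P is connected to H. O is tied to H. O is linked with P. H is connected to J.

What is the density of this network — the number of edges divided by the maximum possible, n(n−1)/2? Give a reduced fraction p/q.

1/3

There are 12 edges and 9 nodes, so the maximum possible is C(9,2) = 36.
Density = 12/36 = 1/3.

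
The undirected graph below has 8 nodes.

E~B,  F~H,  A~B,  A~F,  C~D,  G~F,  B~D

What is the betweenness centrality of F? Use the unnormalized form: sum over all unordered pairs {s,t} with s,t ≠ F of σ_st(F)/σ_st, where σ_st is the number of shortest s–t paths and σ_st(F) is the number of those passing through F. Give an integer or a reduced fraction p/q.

11

Pairs whose geodesics pass through F — A–H: 1; A–G: 1; B–H: 1; B–G: 1; H–E: 1; H–D: 1; H–G: 1; H–C: 1; E–G: 1; D–G: 1; G–C: 1.
All other pairs contribute 0.
Summing the contributions gives betweenness(F) = 11.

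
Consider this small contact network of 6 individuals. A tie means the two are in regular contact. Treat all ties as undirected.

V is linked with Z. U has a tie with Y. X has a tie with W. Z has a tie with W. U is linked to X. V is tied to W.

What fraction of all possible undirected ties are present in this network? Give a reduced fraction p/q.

There are 6 edges and 6 nodes, so the maximum possible is C(6,2) = 15.
Density = 6/15 = 2/5.

2/5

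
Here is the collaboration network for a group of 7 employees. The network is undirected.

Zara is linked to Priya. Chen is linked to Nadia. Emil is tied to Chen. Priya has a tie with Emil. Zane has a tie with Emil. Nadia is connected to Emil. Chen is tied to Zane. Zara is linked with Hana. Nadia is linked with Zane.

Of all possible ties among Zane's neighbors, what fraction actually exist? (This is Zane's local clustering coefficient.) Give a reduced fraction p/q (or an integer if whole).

Zane's neighbors: Chen, Emil, and Nadia (k = 3).
Possible neighbor pairs: C(3,2) = 3. Edges among them: Chen–Emil, Chen–Nadia, Emil–Nadia → e = 3.
Clustering(Zane) = 3/3 = 1.

1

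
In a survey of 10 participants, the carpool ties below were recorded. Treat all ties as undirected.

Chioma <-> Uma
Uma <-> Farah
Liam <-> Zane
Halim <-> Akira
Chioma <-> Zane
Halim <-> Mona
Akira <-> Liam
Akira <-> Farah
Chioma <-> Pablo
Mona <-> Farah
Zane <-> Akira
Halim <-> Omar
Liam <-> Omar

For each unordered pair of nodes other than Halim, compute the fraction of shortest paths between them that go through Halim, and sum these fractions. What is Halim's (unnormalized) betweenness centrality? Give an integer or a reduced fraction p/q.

13/3

Pairs whose geodesics pass through Halim — Omar–Akira: 1/2; Omar–Uma: 2/4; Omar–Mona: 1; Omar–Farah: 2/3; Akira–Mona: 1/2; Mona–Zane: 1/2; Mona–Liam: 2/3.
All other pairs contribute 0.
Summing the contributions gives betweenness(Halim) = 13/3.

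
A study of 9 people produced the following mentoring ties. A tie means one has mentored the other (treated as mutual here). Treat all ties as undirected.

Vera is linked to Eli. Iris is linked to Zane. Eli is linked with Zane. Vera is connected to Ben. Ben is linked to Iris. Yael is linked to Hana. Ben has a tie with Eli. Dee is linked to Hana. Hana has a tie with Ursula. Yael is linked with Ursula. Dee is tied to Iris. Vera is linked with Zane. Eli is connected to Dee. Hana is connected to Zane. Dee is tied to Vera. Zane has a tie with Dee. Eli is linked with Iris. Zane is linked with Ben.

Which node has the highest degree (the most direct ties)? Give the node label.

Zane

Degrees — Ben:4, Dee:5, Eli:5, Hana:4, Iris:4, Ursula:2, Vera:4, Yael:2, Zane:6.
The maximum is 6, attained only by Zane.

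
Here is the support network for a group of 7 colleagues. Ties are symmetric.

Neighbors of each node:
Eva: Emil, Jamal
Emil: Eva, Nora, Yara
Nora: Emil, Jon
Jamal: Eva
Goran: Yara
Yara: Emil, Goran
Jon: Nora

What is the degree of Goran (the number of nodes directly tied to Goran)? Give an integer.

1

Goran is directly tied to Yara. That is 1 neighbor, so the degree of Goran is 1.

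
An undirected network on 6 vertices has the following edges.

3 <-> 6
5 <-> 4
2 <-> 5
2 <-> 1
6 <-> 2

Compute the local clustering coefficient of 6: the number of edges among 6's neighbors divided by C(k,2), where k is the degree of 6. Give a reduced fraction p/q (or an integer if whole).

0

6's neighbors: 2 and 3 (k = 2).
Possible neighbor pairs: C(2,2) = 1. Edges among them: none → e = 0.
Clustering(6) = 0/1.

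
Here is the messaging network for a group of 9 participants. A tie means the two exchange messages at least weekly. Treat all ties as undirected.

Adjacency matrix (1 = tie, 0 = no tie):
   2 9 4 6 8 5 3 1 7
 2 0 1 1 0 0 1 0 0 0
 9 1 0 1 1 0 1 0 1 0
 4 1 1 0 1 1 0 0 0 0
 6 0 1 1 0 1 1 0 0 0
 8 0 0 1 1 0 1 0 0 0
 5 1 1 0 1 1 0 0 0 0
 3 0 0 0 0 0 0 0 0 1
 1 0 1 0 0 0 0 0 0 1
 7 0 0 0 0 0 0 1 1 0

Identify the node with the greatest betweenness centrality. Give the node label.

9

Unnormalized betweenness of each node: 1:12, 2:1/4, 3:0, 4:13/6, 5:13/6, 6:19/12, 7:7, 8:1/4, 9:187/12.
9 has the largest value, 187/12, making it the main broker — the node through which the most shortest paths run.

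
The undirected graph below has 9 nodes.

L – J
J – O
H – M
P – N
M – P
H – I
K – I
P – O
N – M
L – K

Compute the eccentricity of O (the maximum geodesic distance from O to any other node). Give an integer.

4

Distances from O: H:3, I:4, J:1, K:3, L:2, M:2, N:2, P:1.
The largest is 4 (to I), so the eccentricity of O is 4.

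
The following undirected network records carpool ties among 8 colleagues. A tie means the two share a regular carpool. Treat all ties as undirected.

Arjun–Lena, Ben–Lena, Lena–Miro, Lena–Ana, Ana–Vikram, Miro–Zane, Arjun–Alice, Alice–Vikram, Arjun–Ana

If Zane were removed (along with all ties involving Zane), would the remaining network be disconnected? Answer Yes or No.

Even without Zane, every remaining node can still reach every other (the residual graph is connected), so Zane is not a cut vertex.

No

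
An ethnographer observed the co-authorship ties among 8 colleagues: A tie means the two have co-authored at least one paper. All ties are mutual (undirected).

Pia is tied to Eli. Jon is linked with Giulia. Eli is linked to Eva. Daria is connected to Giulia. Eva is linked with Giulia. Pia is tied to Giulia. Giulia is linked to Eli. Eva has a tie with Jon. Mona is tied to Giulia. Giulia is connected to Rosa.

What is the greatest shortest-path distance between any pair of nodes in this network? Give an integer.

Eccentricity of each node (its greatest distance to any other): Daria:2, Eli:2, Eva:2, Giulia:1, Jon:2, Mona:2, Pia:2, Rosa:2.
The maximum eccentricity is 2, realized for instance by the pair Eva–Mona via Eva – Giulia – Mona. So the diameter is 2.

2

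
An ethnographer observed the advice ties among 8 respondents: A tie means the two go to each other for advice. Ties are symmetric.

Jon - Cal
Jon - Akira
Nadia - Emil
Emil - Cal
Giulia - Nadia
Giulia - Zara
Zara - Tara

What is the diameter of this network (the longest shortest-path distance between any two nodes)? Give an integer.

7

Eccentricity of each node (its greatest distance to any other): Akira:7, Cal:5, Emil:4, Giulia:5, Jon:6, Nadia:4, Tara:7, Zara:6.
The maximum eccentricity is 7, realized for instance by the pair Tara–Akira via Tara – Zara – Giulia – Nadia – Emil – Cal – Jon – Akira. So the diameter is 7.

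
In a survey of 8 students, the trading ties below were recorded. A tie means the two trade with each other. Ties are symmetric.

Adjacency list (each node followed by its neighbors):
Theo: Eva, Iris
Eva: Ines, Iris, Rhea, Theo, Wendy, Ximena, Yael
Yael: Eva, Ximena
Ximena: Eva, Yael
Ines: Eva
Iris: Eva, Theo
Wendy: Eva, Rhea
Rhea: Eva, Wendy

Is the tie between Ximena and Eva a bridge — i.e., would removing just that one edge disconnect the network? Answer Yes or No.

No

Even without that edge, Ximena still reaches Eva via Ximena – Yael – Eva, so the network stays connected. Not a bridge.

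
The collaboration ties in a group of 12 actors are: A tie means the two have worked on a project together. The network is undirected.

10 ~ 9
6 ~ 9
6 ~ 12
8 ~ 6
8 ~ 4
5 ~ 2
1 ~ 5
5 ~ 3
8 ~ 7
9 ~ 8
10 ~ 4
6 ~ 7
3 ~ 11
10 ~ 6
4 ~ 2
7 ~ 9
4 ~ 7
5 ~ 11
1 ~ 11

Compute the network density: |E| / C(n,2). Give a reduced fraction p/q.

19/66

There are 19 edges and 12 nodes, so the maximum possible is C(12,2) = 66.
Density = 19/66.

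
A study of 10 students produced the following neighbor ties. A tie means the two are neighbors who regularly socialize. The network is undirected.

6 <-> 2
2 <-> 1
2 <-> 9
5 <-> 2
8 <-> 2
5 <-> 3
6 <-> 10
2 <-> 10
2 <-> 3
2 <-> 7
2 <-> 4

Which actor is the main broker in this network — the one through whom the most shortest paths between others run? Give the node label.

2

Unnormalized betweenness of each node: 1:0, 2:34, 3:0, 4:0, 5:0, 6:0, 7:0, 8:0, 9:0, 10:0.
2 has the largest value, 34, making it the main broker — the node through which the most shortest paths run.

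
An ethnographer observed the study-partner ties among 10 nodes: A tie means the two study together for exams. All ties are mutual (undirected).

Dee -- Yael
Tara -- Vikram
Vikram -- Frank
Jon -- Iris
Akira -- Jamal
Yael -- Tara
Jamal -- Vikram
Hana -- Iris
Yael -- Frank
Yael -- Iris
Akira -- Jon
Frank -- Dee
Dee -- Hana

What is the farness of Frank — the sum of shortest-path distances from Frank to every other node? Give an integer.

Distances from Frank: Akira:3, Dee:1, Hana:2, Iris:2, Jamal:2, Jon:3, Tara:2, Vikram:1, Yael:1.
Sum = 3 + 1 + 2 + 2 + 2 + 3 + 2 + 1 + 1 = 17.

17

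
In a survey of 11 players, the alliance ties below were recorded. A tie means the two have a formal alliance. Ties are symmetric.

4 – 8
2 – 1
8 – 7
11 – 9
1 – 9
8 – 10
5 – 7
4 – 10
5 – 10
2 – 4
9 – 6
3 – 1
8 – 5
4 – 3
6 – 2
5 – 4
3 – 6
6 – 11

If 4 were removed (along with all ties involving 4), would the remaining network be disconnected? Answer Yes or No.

Removing 4 leaves {1, 2, 3, 6, 9, and 11} with no path to {5, 7, 8, and 10}, so the network splits into 2 components. 4 is a cut vertex.

Yes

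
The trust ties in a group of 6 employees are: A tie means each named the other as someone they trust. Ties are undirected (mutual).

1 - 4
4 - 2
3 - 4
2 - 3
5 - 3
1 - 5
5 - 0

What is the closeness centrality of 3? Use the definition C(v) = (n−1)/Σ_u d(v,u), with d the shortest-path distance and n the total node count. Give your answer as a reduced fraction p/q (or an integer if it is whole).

Distances from 3: 0:2, 1:2, 2:1, 4:1, 5:1. Sum = 7.
n = 6, so closeness = 5/7.

5/7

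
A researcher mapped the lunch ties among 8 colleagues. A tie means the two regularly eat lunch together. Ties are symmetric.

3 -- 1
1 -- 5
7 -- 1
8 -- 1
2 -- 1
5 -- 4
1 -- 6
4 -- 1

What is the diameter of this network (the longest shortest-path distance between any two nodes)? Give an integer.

Eccentricity of each node (its greatest distance to any other): 1:1, 2:2, 3:2, 4:2, 5:2, 6:2, 7:2, 8:2.
The maximum eccentricity is 2, realized for instance by the pair 8–2 via 8 – 1 – 2. So the diameter is 2.

2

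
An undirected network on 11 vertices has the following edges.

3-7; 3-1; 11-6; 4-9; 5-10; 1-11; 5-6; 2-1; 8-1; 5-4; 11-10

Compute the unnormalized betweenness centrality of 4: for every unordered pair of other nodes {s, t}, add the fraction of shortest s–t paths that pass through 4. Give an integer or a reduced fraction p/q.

Pairs whose geodesics pass through 4 — 2–9: 2/2; 3–9: 2/2; 1–9: 2/2; 7–9: 2/2; 9–11: 2/2; 9–8: 2/2; 9–10: 1; 9–5: 1; 9–6: 1.
All other pairs contribute 0.
Summing the contributions gives betweenness(4) = 9.

9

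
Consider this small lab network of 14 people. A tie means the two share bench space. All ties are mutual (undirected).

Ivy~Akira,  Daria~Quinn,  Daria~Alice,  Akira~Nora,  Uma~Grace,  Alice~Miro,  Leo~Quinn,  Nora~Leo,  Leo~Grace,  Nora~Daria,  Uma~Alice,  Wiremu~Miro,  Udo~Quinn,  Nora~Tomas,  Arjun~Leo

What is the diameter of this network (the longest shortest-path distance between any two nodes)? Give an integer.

6

Eccentricity of each node (its greatest distance to any other): Akira:5, Alice:4, Arjun:6, Daria:3, Grace:4, Ivy:6, Leo:5, Miro:5, Nora:4, Quinn:4, Tomas:5, Udo:5, Uma:5, Wiremu:6.
The maximum eccentricity is 6, realized for instance by the pair Arjun–Wiremu via Arjun – Leo – Grace – Uma – Alice – Miro – Wiremu. So the diameter is 6.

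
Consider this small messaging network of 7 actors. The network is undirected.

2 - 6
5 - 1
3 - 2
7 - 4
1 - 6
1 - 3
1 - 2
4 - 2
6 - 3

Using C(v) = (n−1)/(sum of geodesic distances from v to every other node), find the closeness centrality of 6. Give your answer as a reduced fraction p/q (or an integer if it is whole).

3/5

Distances from 6: 1:1, 2:1, 3:1, 4:2, 5:2, 7:3. Sum = 10.
n = 7, so closeness = 6/10 = 3/5.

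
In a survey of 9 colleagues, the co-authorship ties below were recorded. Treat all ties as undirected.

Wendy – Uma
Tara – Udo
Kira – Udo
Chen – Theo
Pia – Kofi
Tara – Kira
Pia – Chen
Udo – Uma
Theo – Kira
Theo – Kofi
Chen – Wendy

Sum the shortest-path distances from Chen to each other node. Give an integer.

Distances from Chen: Kira:2, Kofi:2, Pia:1, Tara:3, Theo:1, Udo:3, Uma:2, Wendy:1.
Sum = 2 + 2 + 1 + 3 + 1 + 3 + 2 + 1 = 15.

15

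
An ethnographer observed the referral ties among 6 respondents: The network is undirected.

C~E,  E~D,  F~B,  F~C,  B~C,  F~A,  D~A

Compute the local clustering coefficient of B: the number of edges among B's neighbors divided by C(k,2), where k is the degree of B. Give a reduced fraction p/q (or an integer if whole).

B's neighbors: C and F (k = 2).
Possible neighbor pairs: C(2,2) = 1. Edges among them: C–F → e = 1.
Clustering(B) = 1/1.

1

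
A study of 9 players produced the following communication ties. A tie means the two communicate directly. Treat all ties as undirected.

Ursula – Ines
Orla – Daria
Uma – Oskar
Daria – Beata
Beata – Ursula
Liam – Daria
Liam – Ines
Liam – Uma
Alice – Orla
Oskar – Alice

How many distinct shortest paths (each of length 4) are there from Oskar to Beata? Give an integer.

The shortest distance is 4. The length-4 paths are: Oskar–Alice–Orla–Daria–Beata; Oskar–Uma–Liam–Daria–Beata.
That gives 2 distinct shortest paths.

2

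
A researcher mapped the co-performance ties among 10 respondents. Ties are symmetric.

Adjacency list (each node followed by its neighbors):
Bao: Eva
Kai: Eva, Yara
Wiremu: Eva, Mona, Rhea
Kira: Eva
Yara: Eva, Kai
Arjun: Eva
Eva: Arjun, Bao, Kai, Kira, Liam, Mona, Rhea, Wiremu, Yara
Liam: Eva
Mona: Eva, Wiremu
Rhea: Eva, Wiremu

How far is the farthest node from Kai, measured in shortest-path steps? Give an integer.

2

Distances from Kai: Arjun:2, Bao:2, Eva:1, Kira:2, Liam:2, Mona:2, Rhea:2, Wiremu:2, Yara:1.
The largest is 2 (to Arjun, Wiremu, Liam, Mona, Rhea, Kira, and Bao), so the eccentricity of Kai is 2.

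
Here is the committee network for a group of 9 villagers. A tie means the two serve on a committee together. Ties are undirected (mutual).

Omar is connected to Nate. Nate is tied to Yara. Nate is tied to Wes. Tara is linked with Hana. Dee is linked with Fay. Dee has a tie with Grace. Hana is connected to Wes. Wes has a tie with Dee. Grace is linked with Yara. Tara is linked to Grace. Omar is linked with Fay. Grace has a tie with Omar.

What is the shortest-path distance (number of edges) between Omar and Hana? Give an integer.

One shortest route is Omar – Nate – Wes – Hana, which uses 3 edges, and at distance 2 from Omar we only reach {Dee, Tara, Wes, Yara}, which does not include Hana. So d(Omar,Hana) = 3.

3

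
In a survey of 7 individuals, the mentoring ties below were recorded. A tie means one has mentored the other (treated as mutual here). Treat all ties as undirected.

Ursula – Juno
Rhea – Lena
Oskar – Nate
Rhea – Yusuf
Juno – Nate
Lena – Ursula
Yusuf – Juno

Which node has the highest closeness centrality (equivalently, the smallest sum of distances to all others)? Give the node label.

Juno

Farness (sum of distances to all others) for each node — Juno:9, Lena:13, Nate:12, Oskar:17, Rhea:13, Ursula:11, Yusuf:11.
The smallest farness is 9, for Juno, so Juno has the highest closeness.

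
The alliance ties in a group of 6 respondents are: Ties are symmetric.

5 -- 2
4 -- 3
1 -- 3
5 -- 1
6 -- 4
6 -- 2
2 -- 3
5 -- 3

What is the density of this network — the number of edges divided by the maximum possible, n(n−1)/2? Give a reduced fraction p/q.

8/15

There are 8 edges and 6 nodes, so the maximum possible is C(6,2) = 15.
Density = 8/15.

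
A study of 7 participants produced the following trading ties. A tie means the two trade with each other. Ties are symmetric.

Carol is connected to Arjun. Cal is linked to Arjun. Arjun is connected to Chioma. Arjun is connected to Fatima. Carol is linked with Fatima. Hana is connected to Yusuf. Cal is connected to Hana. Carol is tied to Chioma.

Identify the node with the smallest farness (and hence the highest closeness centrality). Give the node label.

Farness (sum of distances to all others) for each node — Arjun:9, Cal:10, Carol:12, Chioma:13, Fatima:13, Hana:13, Yusuf:18.
The smallest farness is 9, for Arjun, so Arjun has the highest closeness.

Arjun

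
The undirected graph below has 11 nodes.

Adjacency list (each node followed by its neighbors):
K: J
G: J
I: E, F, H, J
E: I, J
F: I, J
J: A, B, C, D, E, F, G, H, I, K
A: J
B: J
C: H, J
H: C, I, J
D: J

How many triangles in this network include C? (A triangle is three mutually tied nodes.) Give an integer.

C's neighbors: H and J.
Neighbor pairs that are themselves tied: C–H–J. Each forms one triangle with C, for 1 in total.

1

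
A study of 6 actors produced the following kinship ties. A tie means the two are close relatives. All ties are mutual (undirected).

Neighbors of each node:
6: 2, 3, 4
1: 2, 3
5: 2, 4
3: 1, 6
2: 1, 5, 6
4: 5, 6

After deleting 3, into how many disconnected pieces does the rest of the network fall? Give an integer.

1

3's neighbors (1 and 6) remain reachable from one another through other ties, so the rest of the network stays in one piece.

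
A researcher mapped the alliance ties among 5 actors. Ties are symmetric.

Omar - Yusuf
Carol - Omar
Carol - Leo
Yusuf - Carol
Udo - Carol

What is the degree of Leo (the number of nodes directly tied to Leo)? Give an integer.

1

Leo is directly tied to Carol. That is 1 neighbor, so the degree of Leo is 1.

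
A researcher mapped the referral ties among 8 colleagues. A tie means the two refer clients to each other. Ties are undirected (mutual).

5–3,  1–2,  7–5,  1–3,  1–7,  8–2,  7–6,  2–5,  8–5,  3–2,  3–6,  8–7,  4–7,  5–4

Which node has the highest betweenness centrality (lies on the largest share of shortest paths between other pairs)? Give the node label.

Unnormalized betweenness of each node: 1:2/3, 2:4/3, 3:7/3, 4:0, 5:11/3, 6:1/3, 7:16/3, 8:1/3.
7 has the largest value, 16/3, making it the main broker — the node through which the most shortest paths run.

7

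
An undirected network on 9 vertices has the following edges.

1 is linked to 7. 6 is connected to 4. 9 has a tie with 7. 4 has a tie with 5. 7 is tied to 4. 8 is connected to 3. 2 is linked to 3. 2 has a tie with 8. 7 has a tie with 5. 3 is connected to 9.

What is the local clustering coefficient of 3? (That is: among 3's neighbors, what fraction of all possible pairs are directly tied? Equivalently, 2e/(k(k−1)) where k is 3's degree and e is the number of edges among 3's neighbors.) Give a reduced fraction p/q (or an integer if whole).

1/3

3's neighbors: 2, 8, and 9 (k = 3).
Possible neighbor pairs: C(3,2) = 3. Edges among them: 2–8 → e = 1.
Clustering(3) = 1/3.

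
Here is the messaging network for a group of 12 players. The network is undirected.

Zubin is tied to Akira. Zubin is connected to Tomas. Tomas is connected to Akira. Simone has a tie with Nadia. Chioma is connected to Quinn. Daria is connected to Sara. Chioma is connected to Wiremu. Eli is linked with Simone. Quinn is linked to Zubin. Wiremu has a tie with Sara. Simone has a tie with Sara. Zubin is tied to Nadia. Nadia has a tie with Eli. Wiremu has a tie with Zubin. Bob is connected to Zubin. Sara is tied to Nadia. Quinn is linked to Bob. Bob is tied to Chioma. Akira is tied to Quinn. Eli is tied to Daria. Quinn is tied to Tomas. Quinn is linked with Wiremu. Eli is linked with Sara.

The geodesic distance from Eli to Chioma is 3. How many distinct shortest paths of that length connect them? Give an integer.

The shortest distance is 3, and the only length-3 path is Eli–Sara–Wiremu–Chioma. So there is exactly 1 shortest path.

1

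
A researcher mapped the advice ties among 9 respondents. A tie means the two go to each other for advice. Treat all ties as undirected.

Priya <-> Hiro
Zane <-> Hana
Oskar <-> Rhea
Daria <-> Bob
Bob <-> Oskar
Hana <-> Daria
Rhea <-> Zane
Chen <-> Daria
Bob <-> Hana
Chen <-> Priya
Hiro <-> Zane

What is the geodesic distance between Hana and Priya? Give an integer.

3

One shortest route is Hana – Zane – Hiro – Priya, which uses 3 edges, and at distance 2 from Hana we only reach {Chen, Hiro, Oskar, Rhea}, which does not include Priya. So d(Hana,Priya) = 3.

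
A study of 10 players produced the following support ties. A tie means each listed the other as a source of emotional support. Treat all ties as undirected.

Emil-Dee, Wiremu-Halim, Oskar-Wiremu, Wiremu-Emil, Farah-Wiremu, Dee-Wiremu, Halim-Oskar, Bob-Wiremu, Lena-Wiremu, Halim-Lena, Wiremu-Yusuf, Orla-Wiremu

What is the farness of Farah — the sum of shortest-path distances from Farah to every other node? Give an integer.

Distances from Farah: Bob:2, Dee:2, Emil:2, Halim:2, Lena:2, Orla:2, Oskar:2, Wiremu:1, Yusuf:2.
Sum = 2 + 2 + 2 + 2 + 2 + 2 + 2 + 1 + 2 = 17.

17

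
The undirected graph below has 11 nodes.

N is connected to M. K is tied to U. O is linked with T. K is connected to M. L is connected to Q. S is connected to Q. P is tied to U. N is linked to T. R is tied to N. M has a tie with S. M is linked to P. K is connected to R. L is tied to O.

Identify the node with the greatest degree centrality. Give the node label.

Degrees — K:3, L:2, M:4, N:3, O:2, P:2, Q:2, R:2, S:2, T:2, U:2.
The maximum is 4, attained only by M.

M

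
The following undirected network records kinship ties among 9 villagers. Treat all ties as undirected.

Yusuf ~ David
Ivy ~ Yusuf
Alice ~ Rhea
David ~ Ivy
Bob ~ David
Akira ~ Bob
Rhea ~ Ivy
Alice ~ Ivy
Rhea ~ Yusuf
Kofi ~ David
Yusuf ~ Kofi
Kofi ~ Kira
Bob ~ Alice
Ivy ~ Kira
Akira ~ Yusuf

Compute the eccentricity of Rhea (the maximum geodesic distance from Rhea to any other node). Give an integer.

Distances from Rhea: Akira:2, Alice:1, Bob:2, David:2, Ivy:1, Kira:2, Kofi:2, Yusuf:1.
The largest is 2 (to Kofi, Akira, David, Bob, and Kira), so the eccentricity of Rhea is 2.

2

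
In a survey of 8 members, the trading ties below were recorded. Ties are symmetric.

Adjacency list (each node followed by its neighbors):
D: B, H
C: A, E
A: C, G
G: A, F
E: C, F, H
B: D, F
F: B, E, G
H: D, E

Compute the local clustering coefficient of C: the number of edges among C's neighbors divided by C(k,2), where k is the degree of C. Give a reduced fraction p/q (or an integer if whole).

0

C's neighbors: A and E (k = 2).
Possible neighbor pairs: C(2,2) = 1. Edges among them: none → e = 0.
Clustering(C) = 0/1.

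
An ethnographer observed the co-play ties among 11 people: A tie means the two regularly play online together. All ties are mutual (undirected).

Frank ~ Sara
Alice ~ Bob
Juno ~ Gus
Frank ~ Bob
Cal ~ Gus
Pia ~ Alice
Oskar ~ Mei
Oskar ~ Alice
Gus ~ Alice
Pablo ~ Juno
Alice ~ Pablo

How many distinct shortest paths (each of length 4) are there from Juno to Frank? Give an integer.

The shortest distance is 4. The length-4 paths are: Juno–Pablo–Alice–Bob–Frank; Juno–Gus–Alice–Bob–Frank.
That gives 2 distinct shortest paths.

2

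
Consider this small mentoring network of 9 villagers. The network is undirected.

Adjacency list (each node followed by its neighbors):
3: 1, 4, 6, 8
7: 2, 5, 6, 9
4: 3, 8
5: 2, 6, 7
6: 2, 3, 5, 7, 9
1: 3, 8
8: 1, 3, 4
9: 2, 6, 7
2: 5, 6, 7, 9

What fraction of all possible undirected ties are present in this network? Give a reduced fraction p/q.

There are 15 edges and 9 nodes, so the maximum possible is C(9,2) = 36.
Density = 15/36 = 5/12.

5/12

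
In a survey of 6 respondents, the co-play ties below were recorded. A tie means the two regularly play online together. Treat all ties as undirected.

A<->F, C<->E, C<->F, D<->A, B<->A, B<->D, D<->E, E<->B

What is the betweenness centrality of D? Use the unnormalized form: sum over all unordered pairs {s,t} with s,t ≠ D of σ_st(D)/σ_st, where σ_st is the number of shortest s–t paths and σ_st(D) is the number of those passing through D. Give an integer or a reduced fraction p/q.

1/2

Pairs whose geodesics pass through D — E–A: 1/2.
All other pairs contribute 0.
Summing the contributions gives betweenness(D) = 1/2.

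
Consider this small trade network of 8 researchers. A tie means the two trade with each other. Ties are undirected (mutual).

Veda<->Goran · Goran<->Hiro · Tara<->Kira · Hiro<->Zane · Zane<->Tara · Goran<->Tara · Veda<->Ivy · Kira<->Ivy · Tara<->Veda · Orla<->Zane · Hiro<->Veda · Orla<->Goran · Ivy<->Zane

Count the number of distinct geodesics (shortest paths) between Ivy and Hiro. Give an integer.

The shortest distance is 2. The length-2 paths are: Ivy–Veda–Hiro; Ivy–Zane–Hiro.
That gives 2 distinct shortest paths.

2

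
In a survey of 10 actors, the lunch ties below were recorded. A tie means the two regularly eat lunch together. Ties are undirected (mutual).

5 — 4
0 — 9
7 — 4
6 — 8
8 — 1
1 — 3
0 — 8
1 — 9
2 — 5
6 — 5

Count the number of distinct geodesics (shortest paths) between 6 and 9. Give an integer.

The shortest distance is 3. The length-3 paths are: 6–8–0–9; 6–8–1–9.
That gives 2 distinct shortest paths.

2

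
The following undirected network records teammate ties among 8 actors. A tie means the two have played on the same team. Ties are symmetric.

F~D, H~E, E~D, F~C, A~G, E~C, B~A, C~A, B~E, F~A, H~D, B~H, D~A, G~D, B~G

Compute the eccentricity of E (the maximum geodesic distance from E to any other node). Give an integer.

Distances from E: A:2, B:1, C:1, D:1, F:2, G:2, H:1.
The largest is 2 (to G, A, and F), so the eccentricity of E is 2.

2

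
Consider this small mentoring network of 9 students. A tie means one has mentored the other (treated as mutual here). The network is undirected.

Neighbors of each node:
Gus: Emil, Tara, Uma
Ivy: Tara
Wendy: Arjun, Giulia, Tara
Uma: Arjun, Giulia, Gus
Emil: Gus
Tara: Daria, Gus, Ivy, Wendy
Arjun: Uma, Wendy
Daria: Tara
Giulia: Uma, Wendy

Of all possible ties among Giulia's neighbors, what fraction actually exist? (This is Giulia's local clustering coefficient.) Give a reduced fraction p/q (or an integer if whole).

0

Giulia's neighbors: Uma and Wendy (k = 2).
Possible neighbor pairs: C(2,2) = 1. Edges among them: none → e = 0.
Clustering(Giulia) = 0/1.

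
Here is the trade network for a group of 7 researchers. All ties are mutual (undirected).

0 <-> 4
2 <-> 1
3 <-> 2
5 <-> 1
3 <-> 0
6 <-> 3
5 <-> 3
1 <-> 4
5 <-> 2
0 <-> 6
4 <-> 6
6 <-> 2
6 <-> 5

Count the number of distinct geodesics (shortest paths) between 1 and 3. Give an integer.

The shortest distance is 2. The length-2 paths are: 1–2–3; 1–5–3.
That gives 2 distinct shortest paths.

2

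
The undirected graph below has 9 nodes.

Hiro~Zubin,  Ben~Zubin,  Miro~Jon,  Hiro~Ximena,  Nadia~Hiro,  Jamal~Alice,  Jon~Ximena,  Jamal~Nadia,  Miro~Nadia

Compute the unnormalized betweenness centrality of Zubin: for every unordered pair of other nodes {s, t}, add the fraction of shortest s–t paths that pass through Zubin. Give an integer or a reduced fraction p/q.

Pairs whose geodesics pass through Zubin — Jamal–Ben: 1; Hiro–Ben: 1; Jon–Ben: 1; Ximena–Ben: 1; Miro–Ben: 1; Alice–Ben: 1; Nadia–Ben: 1.
All other pairs contribute 0.
Summing the contributions gives betweenness(Zubin) = 7.

7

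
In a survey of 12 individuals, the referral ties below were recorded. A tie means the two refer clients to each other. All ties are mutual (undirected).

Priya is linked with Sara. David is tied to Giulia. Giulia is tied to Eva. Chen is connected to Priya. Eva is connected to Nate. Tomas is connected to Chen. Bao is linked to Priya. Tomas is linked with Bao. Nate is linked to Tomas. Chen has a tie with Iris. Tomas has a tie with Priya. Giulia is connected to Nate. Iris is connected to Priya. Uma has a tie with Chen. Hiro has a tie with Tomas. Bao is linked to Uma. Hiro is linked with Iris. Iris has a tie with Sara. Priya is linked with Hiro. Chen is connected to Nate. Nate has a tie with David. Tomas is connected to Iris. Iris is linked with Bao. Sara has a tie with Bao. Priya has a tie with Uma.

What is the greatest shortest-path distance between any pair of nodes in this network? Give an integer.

4

Eccentricity of each node (its greatest distance to any other): Bao:3, Chen:2, David:4, Eva:4, Giulia:4, Hiro:3, Iris:3, Nate:3, Priya:3, Sara:4, Tomas:2, Uma:3.
The maximum eccentricity is 4, realized for instance by the pair Giulia–Sara via Giulia – Nate – Chen – Priya – Sara. So the diameter is 4.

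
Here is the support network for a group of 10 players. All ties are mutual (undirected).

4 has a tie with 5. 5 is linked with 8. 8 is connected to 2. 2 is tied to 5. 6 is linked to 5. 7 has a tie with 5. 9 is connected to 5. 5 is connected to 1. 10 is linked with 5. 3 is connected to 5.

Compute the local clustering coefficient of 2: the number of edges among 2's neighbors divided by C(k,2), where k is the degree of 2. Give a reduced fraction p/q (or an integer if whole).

2's neighbors: 5 and 8 (k = 2).
Possible neighbor pairs: C(2,2) = 1. Edges among them: 5–8 → e = 1.
Clustering(2) = 1/1.

1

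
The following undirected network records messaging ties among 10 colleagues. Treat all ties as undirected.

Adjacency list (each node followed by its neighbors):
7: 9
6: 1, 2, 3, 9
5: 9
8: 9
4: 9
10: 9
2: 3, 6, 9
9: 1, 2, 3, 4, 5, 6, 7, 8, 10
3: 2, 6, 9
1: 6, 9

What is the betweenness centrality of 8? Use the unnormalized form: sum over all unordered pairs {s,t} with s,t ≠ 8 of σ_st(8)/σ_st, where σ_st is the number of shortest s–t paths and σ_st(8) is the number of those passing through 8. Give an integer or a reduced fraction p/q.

No shortest path between any pair of other nodes passes through 8.
Summing the contributions gives betweenness(8) = 0.

0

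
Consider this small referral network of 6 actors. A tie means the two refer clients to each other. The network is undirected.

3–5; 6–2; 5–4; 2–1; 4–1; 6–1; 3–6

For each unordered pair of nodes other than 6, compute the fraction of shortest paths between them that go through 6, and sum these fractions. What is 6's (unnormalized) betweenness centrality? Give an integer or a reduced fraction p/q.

Pairs whose geodesics pass through 6 — 3–2: 1; 3–1: 1; 2–5: 1/2.
All other pairs contribute 0.
Summing the contributions gives betweenness(6) = 5/2.

5/2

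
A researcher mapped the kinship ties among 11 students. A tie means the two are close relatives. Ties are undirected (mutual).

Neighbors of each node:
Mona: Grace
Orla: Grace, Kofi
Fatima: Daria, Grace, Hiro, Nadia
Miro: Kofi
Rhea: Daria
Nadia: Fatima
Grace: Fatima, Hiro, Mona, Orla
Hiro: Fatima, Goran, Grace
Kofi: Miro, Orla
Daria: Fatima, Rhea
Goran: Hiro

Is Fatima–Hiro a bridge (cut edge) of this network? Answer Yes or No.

Even without that edge, Fatima still reaches Hiro via Fatima – Grace – Hiro, so the network stays connected. Not a bridge.

No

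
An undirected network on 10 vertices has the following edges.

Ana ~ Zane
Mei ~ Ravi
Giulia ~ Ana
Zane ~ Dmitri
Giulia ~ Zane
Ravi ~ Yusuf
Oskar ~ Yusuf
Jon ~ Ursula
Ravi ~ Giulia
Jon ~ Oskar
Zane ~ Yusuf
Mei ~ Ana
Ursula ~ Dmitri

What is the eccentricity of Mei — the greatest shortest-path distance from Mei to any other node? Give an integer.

4

Distances from Mei: Ana:1, Dmitri:3, Giulia:2, Jon:4, Oskar:3, Ravi:1, Ursula:4, Yusuf:2, Zane:2.
The largest is 4 (to Jon and Ursula), so the eccentricity of Mei is 4.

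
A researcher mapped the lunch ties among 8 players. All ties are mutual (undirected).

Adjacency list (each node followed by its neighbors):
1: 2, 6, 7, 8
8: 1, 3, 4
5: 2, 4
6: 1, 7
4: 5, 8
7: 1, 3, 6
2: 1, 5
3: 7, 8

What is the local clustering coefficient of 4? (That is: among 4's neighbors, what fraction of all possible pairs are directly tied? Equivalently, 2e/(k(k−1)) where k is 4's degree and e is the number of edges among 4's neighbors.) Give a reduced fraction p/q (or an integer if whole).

4's neighbors: 5 and 8 (k = 2).
Possible neighbor pairs: C(2,2) = 1. Edges among them: none → e = 0.
Clustering(4) = 0/1.

0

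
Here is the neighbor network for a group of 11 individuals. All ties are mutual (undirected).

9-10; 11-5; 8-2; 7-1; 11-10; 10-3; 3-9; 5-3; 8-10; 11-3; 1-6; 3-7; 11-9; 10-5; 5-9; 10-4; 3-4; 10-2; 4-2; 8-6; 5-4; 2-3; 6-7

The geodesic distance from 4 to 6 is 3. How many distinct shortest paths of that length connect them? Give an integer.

The shortest distance is 3. The length-3 paths are: 4–3–7–6; 4–10–8–6; 4–2–8–6.
That gives 3 distinct shortest paths.

3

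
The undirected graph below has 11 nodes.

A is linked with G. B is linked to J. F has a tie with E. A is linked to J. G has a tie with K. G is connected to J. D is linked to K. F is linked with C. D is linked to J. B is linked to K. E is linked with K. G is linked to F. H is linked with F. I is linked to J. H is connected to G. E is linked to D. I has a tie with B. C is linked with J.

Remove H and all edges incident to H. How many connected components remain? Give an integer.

H's neighbors (F and G) remain reachable from one another through other ties, so the rest of the network stays in one piece.

1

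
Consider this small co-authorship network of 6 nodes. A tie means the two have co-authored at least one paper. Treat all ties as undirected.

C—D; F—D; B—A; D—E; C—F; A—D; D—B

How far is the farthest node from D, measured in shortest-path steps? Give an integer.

1

Distances from D: A:1, B:1, C:1, E:1, F:1.
The largest is 1 (to E, F, B, A, and C), so the eccentricity of D is 1.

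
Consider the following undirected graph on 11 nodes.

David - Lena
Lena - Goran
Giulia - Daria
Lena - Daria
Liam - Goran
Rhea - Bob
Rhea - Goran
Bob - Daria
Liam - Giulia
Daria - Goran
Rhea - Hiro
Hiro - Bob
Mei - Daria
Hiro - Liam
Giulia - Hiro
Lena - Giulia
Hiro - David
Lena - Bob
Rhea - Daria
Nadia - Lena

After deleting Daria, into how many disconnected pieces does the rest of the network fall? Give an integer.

2

Without Daria, the remaining ties split the others into: {Bob, David, Giulia, Goran, Hiro, Lena, Liam, Nadia, Rhea}; {Mei}.
That's 2 separate components.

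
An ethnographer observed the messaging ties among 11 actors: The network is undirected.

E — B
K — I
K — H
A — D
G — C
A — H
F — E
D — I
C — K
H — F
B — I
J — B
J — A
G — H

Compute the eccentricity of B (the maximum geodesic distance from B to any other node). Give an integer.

Distances from B: A:2, C:3, D:2, E:1, F:2, G:4, H:3, I:1, J:1, K:2.
The largest is 4 (to G), so the eccentricity of B is 4.

4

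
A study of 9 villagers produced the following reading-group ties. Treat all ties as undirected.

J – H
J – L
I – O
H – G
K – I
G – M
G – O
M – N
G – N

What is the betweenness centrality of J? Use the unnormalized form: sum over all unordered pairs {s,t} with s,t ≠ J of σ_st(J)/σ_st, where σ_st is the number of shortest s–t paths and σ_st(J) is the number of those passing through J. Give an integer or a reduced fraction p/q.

Pairs whose geodesics pass through J — K–L: 1; H–L: 1; M–L: 1; N–L: 1; G–L: 1; L–O: 1; L–I: 1.
All other pairs contribute 0.
Summing the contributions gives betweenness(J) = 7.

7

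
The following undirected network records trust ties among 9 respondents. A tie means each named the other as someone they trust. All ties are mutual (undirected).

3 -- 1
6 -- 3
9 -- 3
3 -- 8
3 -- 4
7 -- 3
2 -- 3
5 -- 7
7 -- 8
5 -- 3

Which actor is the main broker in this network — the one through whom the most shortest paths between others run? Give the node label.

3

Unnormalized betweenness of each node: 1:0, 2:0, 3:51/2, 4:0, 5:0, 6:0, 7:1/2, 8:0, 9:0.
3 has the largest value, 51/2, making it the main broker — the node through which the most shortest paths run.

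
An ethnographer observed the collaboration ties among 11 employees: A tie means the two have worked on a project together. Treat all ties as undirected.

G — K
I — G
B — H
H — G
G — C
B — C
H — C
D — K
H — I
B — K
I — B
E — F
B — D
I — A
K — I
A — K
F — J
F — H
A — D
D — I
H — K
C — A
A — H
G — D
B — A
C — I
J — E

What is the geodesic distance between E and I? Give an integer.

One shortest route is E – F – H – I, which uses 3 edges, and at distance 2 from E we only reach {H}, which does not include I. So d(E,I) = 3.

3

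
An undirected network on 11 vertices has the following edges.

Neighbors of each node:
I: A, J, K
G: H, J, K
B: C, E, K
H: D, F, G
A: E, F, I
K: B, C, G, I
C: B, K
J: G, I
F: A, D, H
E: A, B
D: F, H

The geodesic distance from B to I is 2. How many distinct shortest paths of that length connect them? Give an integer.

The shortest distance is 2, and the only length-2 path is B–K–I. So there is exactly 1 shortest path.

1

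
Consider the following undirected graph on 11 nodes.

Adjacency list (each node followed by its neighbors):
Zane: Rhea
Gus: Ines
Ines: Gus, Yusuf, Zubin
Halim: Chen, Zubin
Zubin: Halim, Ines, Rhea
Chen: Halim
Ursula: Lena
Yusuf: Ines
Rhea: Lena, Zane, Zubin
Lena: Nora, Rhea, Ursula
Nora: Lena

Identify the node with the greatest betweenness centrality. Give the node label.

Unnormalized betweenness of each node: Chen:0, Gus:0, Halim:9, Ines:17, Lena:17, Nora:0, Rhea:27, Ursula:0, Yusuf:0, Zane:0, Zubin:31.
Zubin has the largest value, 31, making it the main broker — the node through which the most shortest paths run.

Zubin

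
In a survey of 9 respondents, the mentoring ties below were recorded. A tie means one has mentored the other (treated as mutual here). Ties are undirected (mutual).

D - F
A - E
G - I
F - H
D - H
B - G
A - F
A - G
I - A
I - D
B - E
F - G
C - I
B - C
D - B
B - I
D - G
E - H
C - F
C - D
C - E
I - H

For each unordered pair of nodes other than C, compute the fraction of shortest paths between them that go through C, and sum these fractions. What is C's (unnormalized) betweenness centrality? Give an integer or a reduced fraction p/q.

29/20

Pairs whose geodesics pass through C — B–F: 1/3; E–I: 1/4; E–F: 1/3; E–D: 1/3; I–F: 1/5.
All other pairs contribute 0.
Summing the contributions gives betweenness(C) = 29/20.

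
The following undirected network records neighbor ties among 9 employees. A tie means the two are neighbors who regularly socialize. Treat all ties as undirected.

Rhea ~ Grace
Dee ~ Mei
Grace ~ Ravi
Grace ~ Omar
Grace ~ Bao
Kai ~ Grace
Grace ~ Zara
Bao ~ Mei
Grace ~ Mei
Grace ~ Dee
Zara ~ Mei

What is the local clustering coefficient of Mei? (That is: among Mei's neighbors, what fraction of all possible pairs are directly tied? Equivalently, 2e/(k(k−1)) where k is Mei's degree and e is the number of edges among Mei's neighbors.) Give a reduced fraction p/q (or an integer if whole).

1/2

Mei's neighbors: Bao, Dee, Grace, and Zara (k = 4).
Possible neighbor pairs: C(4,2) = 6. Edges among them: Bao–Grace, Dee–Grace, Grace–Zara → e = 3.
Clustering(Mei) = 3/6 = 1/2.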